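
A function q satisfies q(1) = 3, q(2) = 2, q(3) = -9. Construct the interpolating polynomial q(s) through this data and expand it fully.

Newton's divided differences:
q[1,2] = (2 - 3) / (2 - 1) = -1
q[2,3] = (-9 - 2) / (3 - 2) = -11
q[1,2,3] = (-11 - (-1)) / (3 - 1) = -5
q(s) = 3 + (-1)·(s - 1) + (-5)·(s - 1)(s - 2)
Expanding: q(s) = -5s^2 + 14s - 6

q(s) = -5s^2 + 14s - 6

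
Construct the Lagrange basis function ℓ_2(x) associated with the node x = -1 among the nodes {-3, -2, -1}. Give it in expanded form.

ℓ_2(x) = (1/2)x^2 + (5/2)x + 3

ℓ_2(x) = (x + 3)(x + 2) / [(2)·(1)]
       = (x^2 + 5x + 6) / (2)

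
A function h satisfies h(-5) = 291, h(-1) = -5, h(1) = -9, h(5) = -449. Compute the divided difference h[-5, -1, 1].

12

h[-5,-1] = (-5 - 291) / (-1 - (-5)) = -74
h[-1,1] = (-9 - (-5)) / (1 - (-1)) = -2
h[-5,-1,1] = (-2 - (-74)) / (1 - (-5)) = 12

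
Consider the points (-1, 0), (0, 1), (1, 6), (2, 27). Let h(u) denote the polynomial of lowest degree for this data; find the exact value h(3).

76

Using Newton's divided-difference form:
h[-1,0] = (1 - 0) / (0 - (-1)) = 1
h[0,1] = (6 - 1) / (1 - 0) = 5
h[1,2] = (27 - 6) / (2 - 1) = 21
h[-1,0,1] = (5 - 1) / (1 - (-1)) = 2
h[0,1,2] = (21 - 5) / (2 - 0) = 8
h[-1,0,1,2] = (8 - 2) / (2 - (-1)) = 2
h(3) = 0 + 1·(4) + 2·(4)·(3) + 2·(4)·(3)·(2) = 76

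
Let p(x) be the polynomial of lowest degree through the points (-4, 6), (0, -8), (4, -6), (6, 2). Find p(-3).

Using Newton's divided-difference form:
p[-4,0] = (-8 - 6) / (0 - (-4)) = -7/2
p[0,4] = (-6 - (-8)) / (4 - 0) = 1/2
p[4,6] = (2 - (-6)) / (6 - 4) = 4
p[-4,0,4] = (1/2 - (-7/2)) / (4 - (-4)) = 1/2
p[0,4,6] = (4 - 1/2) / (6 - 0) = 7/12
p[-4,0,4,6] = (7/12 - 1/2) / (6 - (-4)) = 1/120
p(-3) = 6 + (-7/2)·(1) + (1/2)·(1)·(-3) + (1/120)·(1)·(-3)·(-7) = 47/40

47/40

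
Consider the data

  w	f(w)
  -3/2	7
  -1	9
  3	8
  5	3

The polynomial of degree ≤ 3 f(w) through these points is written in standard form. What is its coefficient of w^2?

Build the Lagrange basis polynomials:
L_0(w) = (w + 1)(w - 3)(w - 5) / [-117/8] = -(8/117)w^3 + (56/117)w^2 - (56/117)w - 40/39
L_1(w) = (w + 3/2)(w - 3)(w - 5) / [12] = (1/12)w^3 - (13/24)w^2 + (1/4)w + 15/8
L_2(w) = (w + 3/2)(w + 1)(w - 5) / [-36] = -(1/36)w^3 + (5/72)w^2 + (11/36)w + 5/24
L_3(w) = (w + 3/2)(w + 1)(w - 3) / [78] = (1/78)w^3 - (1/156)w^2 - (1/13)w - 3/52
f(w) = 7·L_0 + 9·L_1 + 8·L_2 + 3·L_3
Only the coefficient of w^2 is needed; take it from each L_i and combine:
7·(56/117) + 9·(-13/24) + 8·(5/72) + 3·(-1/156) = -925/936

-925/936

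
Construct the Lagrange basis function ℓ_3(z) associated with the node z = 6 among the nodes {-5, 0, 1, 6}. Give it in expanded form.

ℓ_3(z) = (1/330)z^3 + (2/165)z^2 - (1/66)z

ℓ_3(z) = (z + 5)z(z - 1) / [(11)·(6)·(5)]
       = (z^3 + 4z^2 - 5z) / (330)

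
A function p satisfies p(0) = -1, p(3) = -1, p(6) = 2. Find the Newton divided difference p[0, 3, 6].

p[0,3] = (-1 - (-1)) / (3 - 0) = 0
p[3,6] = (2 - (-1)) / (6 - 3) = 1
p[0,3,6] = (1 - 0) / (6 - 0) = 1/6

1/6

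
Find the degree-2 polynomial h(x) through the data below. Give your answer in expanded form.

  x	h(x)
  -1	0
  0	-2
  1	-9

Newton's divided differences:
h[-1,0] = (-2 - 0) / (0 - (-1)) = -2
h[0,1] = (-9 - (-2)) / (1 - 0) = -7
h[-1,0,1] = (-7 - (-2)) / (1 - (-1)) = -5/2
h(x) = (-2)·(x + 1) + (-5/2)·(x + 1)x
Expanding: h(x) = -(5/2)x^2 - (9/2)x - 2

h(x) = -(5/2)x^2 - (9/2)x - 2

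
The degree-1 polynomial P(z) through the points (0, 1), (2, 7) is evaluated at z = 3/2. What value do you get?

Evaluate each Lagrange basis at z = 3/2:
L_0(3/2) = (-1/2)/[(-2)] = 1/4
L_1(3/2) = (3/2)/[(2)] = 3/4
Sum: 1·(1/4) + 7·(3/4) = 11/2

11/2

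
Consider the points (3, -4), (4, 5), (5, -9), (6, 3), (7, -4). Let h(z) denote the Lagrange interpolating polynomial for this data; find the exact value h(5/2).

-3721/64

L_0(5/2) = (-3/2)·(-5/2)·(-7/2)·(-9/2)/[(-1)·(-2)·(-3)·(-4)] = 315/128
L_1(5/2) = (-1/2)·(-5/2)·(-7/2)·(-9/2)/[(1)·(-1)·(-2)·(-3)] = -105/32
L_2(5/2) = (-1/2)·(-3/2)·(-7/2)·(-9/2)/[(2)·(1)·(-1)·(-2)] = 189/64
L_3(5/2) = (-1/2)·(-3/2)·(-5/2)·(-9/2)/[(3)·(2)·(1)·(-1)] = -45/32
L_4(5/2) = (-1/2)·(-3/2)·(-5/2)·(-7/2)/[(4)·(3)·(2)·(1)] = 35/128
Sum: (-4)·(315/128) + 5·(-105/32) + (-9)·(189/64) + 3·(-45/32) + (-4)·(35/128) = -3721/64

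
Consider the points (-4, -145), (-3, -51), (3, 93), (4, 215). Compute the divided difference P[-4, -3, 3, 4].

P[-4,-3] = (-51 - (-145)) / (-3 - (-4)) = 94
P[-3,3] = (93 - (-51)) / (3 - (-3)) = 24
P[3,4] = (215 - 93) / (4 - 3) = 122
P[-4,-3,3] = (24 - 94) / (3 - (-4)) = -10
P[-3,3,4] = (122 - 24) / (4 - (-3)) = 14
P[-4,-3,3,4] = (14 - (-10)) / (4 - (-4)) = 3

3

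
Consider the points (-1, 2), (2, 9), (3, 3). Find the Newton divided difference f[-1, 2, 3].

f[-1,2] = (9 - 2) / (2 - (-1)) = 7/3
f[2,3] = (3 - 9) / (3 - 2) = -6
f[-1,2,3] = (-6 - 7/3) / (3 - (-1)) = -25/12

-25/12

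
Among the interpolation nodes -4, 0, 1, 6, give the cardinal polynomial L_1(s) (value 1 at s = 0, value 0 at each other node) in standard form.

L_1(s) = (1/24)s^3 - (1/8)s^2 - (11/12)s + 1

L_1(s) = (s + 4)(s - 1)(s - 6) / [(4)·(-1)·(-6)]
       = (s^3 - 3s^2 - 22s + 24) / (24)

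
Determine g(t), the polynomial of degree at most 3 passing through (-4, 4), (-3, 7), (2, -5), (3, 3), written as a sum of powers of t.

g(t) = (79/210)t^3 + (103/105)t^2 - (851/210)t - 134/35

Build the Lagrange basis polynomials:
L_0(t) = (t + 3)(t - 2)(t - 3) / [-42] = -(1/42)t^3 + (1/21)t^2 + (3/14)t - 3/7
L_1(t) = (t + 4)(t - 2)(t - 3) / [30] = (1/30)t^3 - (1/30)t^2 - (7/15)t + 4/5
L_2(t) = (t + 4)(t + 3)(t - 3) / [-30] = -(1/30)t^3 - (2/15)t^2 + (3/10)t + 6/5
L_3(t) = (t + 4)(t + 3)(t - 2) / [42] = (1/42)t^3 + (5/42)t^2 - (1/21)t - 4/7
g(t) = 4·L_0 + 7·L_1 + (-5)·L_2 + 3·L_3
  4·L_0(t) = -(2/21)t^3 + (4/21)t^2 + (6/7)t - 12/7
  7·L_1(t) = (7/30)t^3 - (7/30)t^2 - (49/15)t + 28/5
  (-5)·L_2(t) = (1/6)t^3 + (2/3)t^2 - (3/2)t - 6
  3·L_3(t) = (1/14)t^3 + (5/14)t^2 - (1/7)t - 12/7
Adding term by term: (79/210)t^3 + (103/105)t^2 - (851/210)t - 134/35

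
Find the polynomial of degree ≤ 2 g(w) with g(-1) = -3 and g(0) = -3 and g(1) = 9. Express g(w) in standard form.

Newton's divided differences:
g[-1,0] = (-3 - (-3)) / (0 - (-1)) = 0
g[0,1] = (9 - (-3)) / (1 - 0) = 12
g[-1,0,1] = (12 - 0) / (1 - (-1)) = 6
g(w) = -3 + 6·(w + 1)w
Expanding: g(w) = 6w^2 + 6w - 3

g(w) = 6w^2 + 6w - 3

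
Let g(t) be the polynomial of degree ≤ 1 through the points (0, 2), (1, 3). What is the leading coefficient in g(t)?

1

L_0(t) = (t - 1) / [-1] = -t + 1
L_1(t) = t / [1] = t
g(t) = 2·L_0 + 3·L_1
Only the coefficient of t is needed; take it from each L_i and combine:
2·(-1) + 3·(1) = 1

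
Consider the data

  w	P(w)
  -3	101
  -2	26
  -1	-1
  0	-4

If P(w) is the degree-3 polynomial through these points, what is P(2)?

-34

Evaluate each Lagrange basis at w = 2:
L_0(2) = (4)·(3)·(2)/[(-1)·(-2)·(-3)] = -4
L_1(2) = (5)·(3)·(2)/[(1)·(-1)·(-2)] = 15
L_2(2) = (5)·(4)·(2)/[(2)·(1)·(-1)] = -20
L_3(2) = (5)·(4)·(3)/[(3)·(2)·(1)] = 10
Sum: 101·(-4) + 26·(15) + (-1)·(-20) + (-4)·(10) = -34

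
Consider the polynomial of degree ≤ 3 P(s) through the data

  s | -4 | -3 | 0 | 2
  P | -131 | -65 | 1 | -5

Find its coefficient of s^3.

The leading coefficient equals the top divided difference P[-4,-3,0,2].
P[-4,-3] = (-65 - (-131)) / (-3 - (-4)) = 66
P[-3,0] = (1 - (-65)) / (0 - (-3)) = 22
P[0,2] = (-5 - 1) / (2 - 0) = -3
P[-4,-3,0] = (22 - 66) / (0 - (-4)) = -11
P[-3,0,2] = (-3 - 22) / (2 - (-3)) = -5
P[-4,-3,0,2] = (-5 - (-11)) / (2 - (-4)) = 1

1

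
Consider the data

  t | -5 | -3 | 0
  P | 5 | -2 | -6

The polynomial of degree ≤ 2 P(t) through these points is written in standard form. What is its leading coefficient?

13/30

L_0(t) = (t + 3)t / [10] = (1/10)t^2 + (3/10)t
L_1(t) = (t + 5)t / [-6] = -(1/6)t^2 - (5/6)t
L_2(t) = (t + 5)(t + 3) / [15] = (1/15)t^2 + (8/15)t + 1
P(t) = 5·L_0 + (-2)·L_1 + (-6)·L_2
Only the coefficient of t^2 is needed; take it from each L_i and combine:
5·(1/10) + (-2)·(-1/6) + (-6)·(1/15) = 13/30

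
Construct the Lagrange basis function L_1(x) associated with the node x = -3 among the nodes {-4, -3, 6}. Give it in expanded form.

L_1(x) = -(1/9)x^2 + (2/9)x + 8/3

L_1(x) = (x + 4)(x - 6) / [(1)·(-9)]
       = (x^2 - 2x - 24) / (-9)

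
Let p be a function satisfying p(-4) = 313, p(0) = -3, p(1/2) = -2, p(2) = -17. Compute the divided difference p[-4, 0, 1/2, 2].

-4

p[-4,0] = (-3 - 313) / (0 - (-4)) = -79
p[0,1/2] = (-2 - (-3)) / (1/2 - 0) = 2
p[1/2,2] = (-17 - (-2)) / (2 - 1/2) = -10
p[-4,0,1/2] = (2 - (-79)) / (1/2 - (-4)) = 18
p[0,1/2,2] = (-10 - 2) / (2 - 0) = -6
p[-4,0,1/2,2] = (-6 - 18) / (2 - (-4)) = -4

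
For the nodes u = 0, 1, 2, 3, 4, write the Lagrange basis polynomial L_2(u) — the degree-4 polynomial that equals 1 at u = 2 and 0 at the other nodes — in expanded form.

L_2(u) = u(u - 1)(u - 3)(u - 4) / [(2)·(1)·(-1)·(-2)]
       = (u^4 - 8u^3 + 19u^2 - 12u) / (4)

L_2(u) = (1/4)u^4 - 2u^3 + (19/4)u^2 - 3u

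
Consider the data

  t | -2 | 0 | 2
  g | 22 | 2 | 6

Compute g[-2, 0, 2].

g[-2,0] = (2 - 22) / (0 - (-2)) = -10
g[0,2] = (6 - 2) / (2 - 0) = 2
g[-2,0,2] = (2 - (-10)) / (2 - (-2)) = 3

3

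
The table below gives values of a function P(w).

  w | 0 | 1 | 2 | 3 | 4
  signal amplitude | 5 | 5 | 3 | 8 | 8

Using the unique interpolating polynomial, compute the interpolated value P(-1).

-27

Evaluate each Lagrange basis at w = -1:
L_0(-1) = (-2)·(-3)·(-4)·(-5)/[(-1)·(-2)·(-3)·(-4)] = 5
L_1(-1) = (-1)·(-3)·(-4)·(-5)/[(1)·(-1)·(-2)·(-3)] = -10
L_2(-1) = (-1)·(-2)·(-4)·(-5)/[(2)·(1)·(-1)·(-2)] = 10
L_3(-1) = (-1)·(-2)·(-3)·(-5)/[(3)·(2)·(1)·(-1)] = -5
L_4(-1) = (-1)·(-2)·(-3)·(-4)/[(4)·(3)·(2)·(1)] = 1
Sum: 5·(5) + 5·(-10) + 3·(10) + 8·(-5) + 8·(1) = -27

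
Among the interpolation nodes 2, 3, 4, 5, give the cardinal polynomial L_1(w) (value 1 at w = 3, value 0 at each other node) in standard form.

L_1(w) = (1/2)w^3 - (11/2)w^2 + 19w - 20

L_1(w) = (w - 2)(w - 4)(w - 5) / [(1)·(-1)·(-2)]
       = (w^3 - 11w^2 + 38w - 40) / (2)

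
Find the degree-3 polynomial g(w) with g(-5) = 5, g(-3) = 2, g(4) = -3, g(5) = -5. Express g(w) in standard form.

Newton's divided differences:
g[-5,-3] = (2 - 5) / (-3 - (-5)) = -3/2
g[-3,4] = (-3 - 2) / (4 - (-3)) = -5/7
g[4,5] = (-5 - (-3)) / (5 - 4) = -2
g[-5,-3,4] = (-5/7 - (-3/2)) / (4 - (-5)) = 11/126
g[-3,4,5] = (-2 - (-5/7)) / (5 - (-3)) = -9/56
g[-5,-3,4,5] = (-9/56 - 11/126) / (5 - (-5)) = -25/1008
g(w) = 5 + (-3/2)·(w + 5) + (11/126)·(w + 5)(w + 3) + (-25/1008)·(w + 5)(w + 3)(w - 4)
Expanding: g(w) = -(25/1008)w^3 - (1/84)w^2 - (383/1008)w + 25/84

g(w) = -(25/1008)w^3 - (1/84)w^2 - (383/1008)w + 25/84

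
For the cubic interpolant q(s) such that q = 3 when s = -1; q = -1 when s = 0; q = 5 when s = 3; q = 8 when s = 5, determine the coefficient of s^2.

Build the Lagrange basis polynomials:
L_0(s) = s(s - 3)(s - 5) / [-24] = -(1/24)s^3 + (1/3)s^2 - (5/8)s
L_1(s) = (s + 1)(s - 3)(s - 5) / [15] = (1/15)s^3 - (7/15)s^2 + (7/15)s + 1
L_2(s) = (s + 1)s(s - 5) / [-24] = -(1/24)s^3 + (1/6)s^2 + (5/24)s
L_3(s) = (s + 1)s(s - 3) / [60] = (1/60)s^3 - (1/30)s^2 - (1/20)s
q(s) = 3·L_0 + (-1)·L_1 + 5·L_2 + 8·L_3
Only the coefficient of s^2 is needed; take it from each L_i and combine:
3·(1/3) + (-1)·(-7/15) + 5·(1/6) + 8·(-1/30) = 61/30

61/30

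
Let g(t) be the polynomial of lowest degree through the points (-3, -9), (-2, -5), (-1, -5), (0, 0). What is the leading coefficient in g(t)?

3/2

The leading coefficient equals the top divided difference g[-3,-2,-1,0].
g[-3,-2] = (-5 - (-9)) / (-2 - (-3)) = 4
g[-2,-1] = (-5 - (-5)) / (-1 - (-2)) = 0
g[-1,0] = (0 - (-5)) / (0 - (-1)) = 5
g[-3,-2,-1] = (0 - 4) / (-1 - (-3)) = -2
g[-2,-1,0] = (5 - 0) / (0 - (-2)) = 5/2
g[-3,-2,-1,0] = (5/2 - (-2)) / (0 - (-3)) = 3/2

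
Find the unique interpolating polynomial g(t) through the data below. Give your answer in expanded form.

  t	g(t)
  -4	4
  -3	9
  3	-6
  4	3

L_0(t) = (t + 3)(t - 3)(t - 4) / [-56] = -(1/56)t^3 + (1/14)t^2 + (9/56)t - 9/14
L_1(t) = (t + 4)(t - 3)(t - 4) / [42] = (1/42)t^3 - (1/14)t^2 - (8/21)t + 8/7
L_2(t) = (t + 4)(t + 3)(t - 4) / [-42] = -(1/42)t^3 - (1/14)t^2 + (8/21)t + 8/7
L_3(t) = (t + 4)(t + 3)(t - 3) / [56] = (1/56)t^3 + (1/14)t^2 - (9/56)t - 9/14
g(t) = 4·L_0 + 9·L_1 + (-6)·L_2 + 3·L_3
  4·L_0(t) = -(1/14)t^3 + (2/7)t^2 + (9/14)t - 18/7
  9·L_1(t) = (3/14)t^3 - (9/14)t^2 - (24/7)t + 72/7
  (-6)·L_2(t) = (1/7)t^3 + (3/7)t^2 - (16/7)t - 48/7
  3·L_3(t) = (3/56)t^3 + (3/14)t^2 - (27/56)t - 27/14
Adding term by term: (19/56)t^3 + (2/7)t^2 - (311/56)t - 15/14

g(t) = (19/56)t^3 + (2/7)t^2 - (311/56)t - 15/14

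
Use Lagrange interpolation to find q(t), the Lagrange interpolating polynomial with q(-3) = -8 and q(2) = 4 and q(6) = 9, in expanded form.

Build the Lagrange basis polynomials:
L_0(t) = (t - 2)(t - 6) / [45] = (1/45)t^2 - (8/45)t + 4/15
L_1(t) = (t + 3)(t - 6) / [-20] = -(1/20)t^2 + (3/20)t + 9/10
L_2(t) = (t + 3)(t - 2) / [36] = (1/36)t^2 + (1/36)t - 1/6
q(t) = (-8)·L_0 + 4·L_1 + 9·L_2
  (-8)·L_0(t) = -(8/45)t^2 + (64/45)t - 32/15
  4·L_1(t) = -(1/5)t^2 + (3/5)t + 18/5
  9·L_2(t) = (1/4)t^2 + (1/4)t - 3/2
Adding term by term: -(23/180)t^2 + (409/180)t - 1/30

q(t) = -(23/180)t^2 + (409/180)t - 1/30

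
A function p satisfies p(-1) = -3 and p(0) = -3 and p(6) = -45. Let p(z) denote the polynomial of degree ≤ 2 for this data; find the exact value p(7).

Using Newton's divided-difference form:
p[-1,0] = (-3 - (-3)) / (0 - (-1)) = 0
p[0,6] = (-45 - (-3)) / (6 - 0) = -7
p[-1,0,6] = (-7 - 0) / (6 - (-1)) = -1
p(7) = -3 + 0·(8) + (-1)·(8)·(7) = -59

-59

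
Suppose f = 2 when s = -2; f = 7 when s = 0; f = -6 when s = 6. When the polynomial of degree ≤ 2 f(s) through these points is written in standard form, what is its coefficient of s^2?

The leading coefficient equals the top divided difference f[-2,0,6].
f[-2,0] = (7 - 2) / (0 - (-2)) = 5/2
f[0,6] = (-6 - 7) / (6 - 0) = -13/6
f[-2,0,6] = (-13/6 - 5/2) / (6 - (-2)) = -7/12

-7/12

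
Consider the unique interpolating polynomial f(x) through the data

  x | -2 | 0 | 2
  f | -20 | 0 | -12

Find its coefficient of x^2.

L_0(x) = x(x - 2) / [8] = (1/8)x^2 - (1/4)x
L_1(x) = (x + 2)(x - 2) / [-4] = -(1/4)x^2 + 1
L_2(x) = (x + 2)x / [8] = (1/8)x^2 + (1/4)x
f(x) = (-20)·L_0 + 0·L_1 + (-12)·L_2
Only the coefficient of x^2 is needed; take it from each L_i and combine:
(-20)·(1/8) + 0·(-1/4) + (-12)·(1/8) = -4

-4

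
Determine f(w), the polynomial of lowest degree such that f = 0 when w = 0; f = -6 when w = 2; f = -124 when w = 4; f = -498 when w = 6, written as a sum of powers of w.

f(w) = -3w^3 + 4w^2 + w

L_0(w) = (w - 2)(w - 4)(w - 6) / [-48] = -(1/48)w^3 + (1/4)w^2 - (11/12)w + 1
L_1(w) = w(w - 4)(w - 6) / [16] = (1/16)w^3 - (5/8)w^2 + (3/2)w
L_2(w) = w(w - 2)(w - 6) / [-16] = -(1/16)w^3 + (1/2)w^2 - (3/4)w
L_3(w) = w(w - 2)(w - 4) / [48] = (1/48)w^3 - (1/8)w^2 + (1/6)w
f(w) = 0·L_0 + (-6)·L_1 + (-124)·L_2 + (-498)·L_3
  0·L_0(w) = 0
  (-6)·L_1(w) = -(3/8)w^3 + (15/4)w^2 - 9w
  (-124)·L_2(w) = (31/4)w^3 - 62w^2 + 93w
  (-498)·L_3(w) = -(83/8)w^3 + (249/4)w^2 - 83w
Adding term by term: -3w^3 + 4w^2 + w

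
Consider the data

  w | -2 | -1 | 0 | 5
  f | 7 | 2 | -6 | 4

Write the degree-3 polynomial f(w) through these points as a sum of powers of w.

Newton's divided differences:
f[-2,-1] = (2 - 7) / (-1 - (-2)) = -5
f[-1,0] = (-6 - 2) / (0 - (-1)) = -8
f[0,5] = (4 - (-6)) / (5 - 0) = 2
f[-2,-1,0] = (-8 - (-5)) / (0 - (-2)) = -3/2
f[-1,0,5] = (2 - (-8)) / (5 - (-1)) = 5/3
f[-2,-1,0,5] = (5/3 - (-3/2)) / (5 - (-2)) = 19/42
f(w) = 7 + (-5)·(w + 2) + (-3/2)·(w + 2)(w + 1) + (19/42)·(w + 2)(w + 1)w
Expanding: f(w) = (19/42)w^3 - (1/7)w^2 - (361/42)w - 6

f(w) = (19/42)w^3 - (1/7)w^2 - (361/42)w - 6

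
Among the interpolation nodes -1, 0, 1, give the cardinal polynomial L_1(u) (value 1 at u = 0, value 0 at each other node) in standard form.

L_1(u) = -u^2 + 1

L_1(u) = (u + 1)(u - 1) / [(1)·(-1)]
       = (u^2 - 1) / (-1)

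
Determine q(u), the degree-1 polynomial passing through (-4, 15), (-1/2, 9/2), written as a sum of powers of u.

q(u) = -3u + 3

Build the Lagrange basis polynomials:
L_0(u) = (u + 1/2) / [-7/2] = -(2/7)u - 1/7
L_1(u) = (u + 4) / [7/2] = (2/7)u + 8/7
q(u) = 15·L_0 + (9/2)·L_1
  15·L_0(u) = -(30/7)u - 15/7
  (9/2)·L_1(u) = (9/7)u + 36/7
Adding term by term: -3u + 3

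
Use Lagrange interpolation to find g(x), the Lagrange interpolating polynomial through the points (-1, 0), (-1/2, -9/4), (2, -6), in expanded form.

g(x) = x^2 - 3x - 4

Build the Lagrange basis polynomials:
L_0(x) = (x + 1/2)(x - 2) / [3/2] = (2/3)x^2 - x - 2/3
L_1(x) = (x + 1)(x - 2) / [-5/4] = -(4/5)x^2 + (4/5)x + 8/5
L_2(x) = (x + 1)(x + 1/2) / [15/2] = (2/15)x^2 + (1/5)x + 1/15
g(x) = 0·L_0 + (-9/4)·L_1 + (-6)·L_2
  0·L_0(x) = 0
  (-9/4)·L_1(x) = (9/5)x^2 - (9/5)x - 18/5
  (-6)·L_2(x) = -(4/5)x^2 - (6/5)x - 2/5
Adding term by term: x^2 - 3x - 4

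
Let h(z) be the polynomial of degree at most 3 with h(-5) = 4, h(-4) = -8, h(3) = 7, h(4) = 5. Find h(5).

L_0(5) = (9)·(2)·(1)/[(-1)·(-8)·(-9)] = -1/4
L_1(5) = (10)·(2)·(1)/[(1)·(-7)·(-8)] = 5/14
L_2(5) = (10)·(9)·(1)/[(8)·(7)·(-1)] = -45/28
L_3(5) = (10)·(9)·(2)/[(9)·(8)·(1)] = 5/2
Sum: 4·(-1/4) + (-8)·(5/14) + 7·(-45/28) + 5·(5/2) = -73/28

-73/28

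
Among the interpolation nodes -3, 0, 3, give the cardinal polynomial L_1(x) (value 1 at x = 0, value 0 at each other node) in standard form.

L_1(x) = -(1/9)x^2 + 1

L_1(x) = (x + 3)(x - 3) / [(3)·(-3)]
       = (x^2 - 9) / (-9)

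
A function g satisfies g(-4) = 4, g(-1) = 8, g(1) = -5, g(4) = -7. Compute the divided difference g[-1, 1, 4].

7/6

g[-1,1] = (-5 - 8) / (1 - (-1)) = -13/2
g[1,4] = (-7 - (-5)) / (4 - 1) = -2/3
g[-1,1,4] = (-2/3 - (-13/2)) / (4 - (-1)) = 7/6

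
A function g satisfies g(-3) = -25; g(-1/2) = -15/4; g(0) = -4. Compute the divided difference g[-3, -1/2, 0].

g[-3,-1/2] = (-15/4 - (-25)) / (-1/2 - (-3)) = 17/2
g[-1/2,0] = (-4 - (-15/4)) / (0 - (-1/2)) = -1/2
g[-3,-1/2,0] = (-1/2 - 17/2) / (0 - (-3)) = -3

-3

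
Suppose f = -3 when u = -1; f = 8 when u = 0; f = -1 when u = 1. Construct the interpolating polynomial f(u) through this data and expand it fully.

Newton's divided differences:
f[-1,0] = (8 - (-3)) / (0 - (-1)) = 11
f[0,1] = (-1 - 8) / (1 - 0) = -9
f[-1,0,1] = (-9 - 11) / (1 - (-1)) = -10
f(u) = -3 + 11·(u + 1) + (-10)·(u + 1)u
Expanding: f(u) = -10u^2 + u + 8

f(u) = -10u^2 + u + 8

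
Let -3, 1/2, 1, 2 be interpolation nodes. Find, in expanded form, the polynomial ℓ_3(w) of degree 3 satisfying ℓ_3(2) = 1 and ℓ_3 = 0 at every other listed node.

ℓ_3(w) = (2/15)w^3 + (1/5)w^2 - (8/15)w + 1/5

ℓ_3(w) = (w + 3)(w - 1/2)(w - 1) / [(5)·(3/2)·(1)]
       = (w^3 + (3/2)w^2 - 4w + 3/2) / (15/2)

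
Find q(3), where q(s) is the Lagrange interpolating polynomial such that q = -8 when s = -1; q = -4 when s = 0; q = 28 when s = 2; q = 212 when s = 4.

92

Evaluate each Lagrange basis at s = 3:
L_0(3) = (3)·(1)·(-1)/[(-1)·(-3)·(-5)] = 1/5
L_1(3) = (4)·(1)·(-1)/[(1)·(-2)·(-4)] = -1/2
L_2(3) = (4)·(3)·(-1)/[(3)·(2)·(-2)] = 1
L_3(3) = (4)·(3)·(1)/[(5)·(4)·(2)] = 3/10
Sum: (-8)·(1/5) + (-4)·(-1/2) + 28·(1) + 212·(3/10) = 92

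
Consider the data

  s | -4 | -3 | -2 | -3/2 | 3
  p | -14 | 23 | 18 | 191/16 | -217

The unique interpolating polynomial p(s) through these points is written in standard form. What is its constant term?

2

L_0(s) = (s + 3)(s + 2)(s + 3/2)(s - 3) / [35] = (1/35)s^4 + (1/10)s^3 - (6/35)s^2 - (9/10)s - 27/35
L_1(s) = (s + 4)(s + 2)(s + 3/2)(s - 3) / [-9] = -(1/9)s^4 - (1/2)s^3 + (11/18)s^2 + (13/3)s + 4
L_2(s) = (s + 4)(s + 3)(s + 3/2)(s - 3) / [5] = (1/5)s^4 + (11/10)s^3 - (3/5)s^2 - (99/10)s - 54/5
L_3(s) = (s + 4)(s + 3)(s + 2)(s - 3) / [-135/16] = -(16/135)s^4 - (32/45)s^3 + (16/135)s^2 + (32/5)s + 128/15
L_4(s) = (s + 4)(s + 3)(s + 2)(s + 3/2) / [945] = (1/945)s^4 + (1/90)s^3 + (79/1890)s^2 + (1/15)s + 4/105
p(s) = (-14)·L_0 + 23·L_1 + 18·L_2 + (191/16)·L_3 + (-217)·L_4
Only the constant term is needed; take it from each L_i and combine:
(-14)·(-27/35) + 23·(4) + 18·(-54/5) + (191/16)·(128/15) + (-217)·(4/105) = 2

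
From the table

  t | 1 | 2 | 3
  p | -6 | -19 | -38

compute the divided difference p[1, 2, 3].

p[1,2] = (-19 - (-6)) / (2 - 1) = -13
p[2,3] = (-38 - (-19)) / (3 - 2) = -19
p[1,2,3] = (-19 - (-13)) / (3 - 1) = -3

-3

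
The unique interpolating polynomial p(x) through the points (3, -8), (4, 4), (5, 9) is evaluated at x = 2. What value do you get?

-27

Evaluate each Lagrange basis at x = 2:
L_0(2) = (-2)·(-3)/[(-1)·(-2)] = 3
L_1(2) = (-1)·(-3)/[(1)·(-1)] = -3
L_2(2) = (-1)·(-2)/[(2)·(1)] = 1
Sum: (-8)·(3) + 4·(-3) + 9·(1) = -27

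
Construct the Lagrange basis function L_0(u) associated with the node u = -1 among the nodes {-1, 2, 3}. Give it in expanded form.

L_0(u) = (u - 2)(u - 3) / [(-3)·(-4)]
       = (u^2 - 5u + 6) / (12)

L_0(u) = (1/12)u^2 - (5/12)u + 1/2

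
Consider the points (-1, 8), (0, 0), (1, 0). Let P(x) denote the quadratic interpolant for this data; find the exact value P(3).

L_0(3) = (3)·(2)/[(-1)·(-2)] = 3
L_1(3) = (4)·(2)/[(1)·(-1)] = -8
L_2(3) = (4)·(3)/[(2)·(1)] = 6
Sum: 8·(3) + 0 + 0 = 24

24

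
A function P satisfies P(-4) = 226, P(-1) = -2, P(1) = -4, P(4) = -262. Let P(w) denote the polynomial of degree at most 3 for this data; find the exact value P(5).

-512

Using Newton's divided-difference form:
P[-4,-1] = (-2 - 226) / (-1 - (-4)) = -76
P[-1,1] = (-4 - (-2)) / (1 - (-1)) = -1
P[1,4] = (-262 - (-4)) / (4 - 1) = -86
P[-4,-1,1] = (-1 - (-76)) / (1 - (-4)) = 15
P[-1,1,4] = (-86 - (-1)) / (4 - (-1)) = -17
P[-4,-1,1,4] = (-17 - 15) / (4 - (-4)) = -4
P(5) = 226 + (-76)·(9) + 15·(9)·(6) + (-4)·(9)·(6)·(4) = -512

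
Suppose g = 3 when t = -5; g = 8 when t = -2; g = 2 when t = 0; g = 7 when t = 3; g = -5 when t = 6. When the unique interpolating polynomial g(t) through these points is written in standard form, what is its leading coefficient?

L_0(t) = (t + 2)t(t - 3)(t - 6) / [1320] = (1/1320)t^4 - (7/1320)t^3 + (3/110)t
L_1(t) = (t + 5)t(t - 3)(t - 6) / [-240] = -(1/240)t^4 + (1/60)t^3 + (9/80)t^2 - (3/8)t
L_2(t) = (t + 5)(t + 2)(t - 3)(t - 6) / [180] = (1/180)t^4 - (1/90)t^3 - (7/36)t^2 + (1/5)t + 1
L_3(t) = (t + 5)(t + 2)t(t - 6) / [-360] = -(1/360)t^4 - (1/360)t^3 + (4/45)t^2 + (1/6)t
L_4(t) = (t + 5)(t + 2)t(t - 3) / [1584] = (1/1584)t^4 + (1/396)t^3 - (1/144)t^2 - (5/264)t
g(t) = 3·L_0 + 8·L_1 + 2·L_2 + 7·L_3 + (-5)·L_4
Only the coefficient of t^4 is needed; take it from each L_i and combine:
3·(1/1320) + 8·(-1/240) + 2·(1/180) + 7·(-1/360) + (-5)·(1/1584) = -337/7920

-337/7920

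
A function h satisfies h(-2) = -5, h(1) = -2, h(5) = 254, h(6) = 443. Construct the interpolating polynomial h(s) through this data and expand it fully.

Newton's divided differences:
h[-2,1] = (-2 - (-5)) / (1 - (-2)) = 1
h[1,5] = (254 - (-2)) / (5 - 1) = 64
h[5,6] = (443 - 254) / (6 - 5) = 189
h[-2,1,5] = (64 - 1) / (5 - (-2)) = 9
h[1,5,6] = (189 - 64) / (6 - 1) = 25
h[-2,1,5,6] = (25 - 9) / (6 - (-2)) = 2
h(s) = -5 + 1·(s + 2) + 9·(s + 2)(s - 1) + 2·(s + 2)(s - 1)(s - 5)
Expanding: h(s) = 2s^3 + s^2 - 4s - 1

h(s) = 2s^3 + s^2 - 4s - 1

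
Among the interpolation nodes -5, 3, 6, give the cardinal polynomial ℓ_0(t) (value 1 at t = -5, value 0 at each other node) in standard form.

ℓ_0(t) = (1/88)t^2 - (9/88)t + 9/44

ℓ_0(t) = (t - 3)(t - 6) / [(-8)·(-11)]
       = (t^2 - 9t + 18) / (88)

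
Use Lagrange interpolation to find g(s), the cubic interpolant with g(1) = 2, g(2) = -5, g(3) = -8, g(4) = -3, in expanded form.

L_0(s) = (s - 2)(s - 3)(s - 4) / [-6] = -(1/6)s^3 + (3/2)s^2 - (13/3)s + 4
L_1(s) = (s - 1)(s - 3)(s - 4) / [2] = (1/2)s^3 - 4s^2 + (19/2)s - 6
L_2(s) = (s - 1)(s - 2)(s - 4) / [-2] = -(1/2)s^3 + (7/2)s^2 - 7s + 4
L_3(s) = (s - 1)(s - 2)(s - 3) / [6] = (1/6)s^3 - s^2 + (11/6)s - 1
g(s) = 2·L_0 + (-5)·L_1 + (-8)·L_2 + (-3)·L_3
  2·L_0(s) = -(1/3)s^3 + 3s^2 - (26/3)s + 8
  (-5)·L_1(s) = -(5/2)s^3 + 20s^2 - (95/2)s + 30
  (-8)·L_2(s) = 4s^3 - 28s^2 + 56s - 32
  (-3)·L_3(s) = -(1/2)s^3 + 3s^2 - (11/2)s + 3
Adding term by term: (2/3)s^3 - 2s^2 - (17/3)s + 9

g(s) = (2/3)s^3 - 2s^2 - (17/3)s + 9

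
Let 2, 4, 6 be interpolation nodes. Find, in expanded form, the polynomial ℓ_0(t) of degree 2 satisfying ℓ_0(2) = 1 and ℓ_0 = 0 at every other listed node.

ℓ_0(t) = (1/8)t^2 - (5/4)t + 3

ℓ_0(t) = (t - 4)(t - 6) / [(-2)·(-4)]
       = (t^2 - 10t + 24) / (8)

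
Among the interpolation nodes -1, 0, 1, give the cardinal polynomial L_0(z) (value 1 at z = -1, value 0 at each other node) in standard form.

L_0(z) = z(z - 1) / [(-1)·(-2)]
       = (z^2 - z) / (2)

L_0(z) = (1/2)z^2 - (1/2)z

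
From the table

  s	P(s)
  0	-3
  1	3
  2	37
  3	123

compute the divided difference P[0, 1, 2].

14

P[0,1] = (3 - (-3)) / (1 - 0) = 6
P[1,2] = (37 - 3) / (2 - 1) = 34
P[0,1,2] = (34 - 6) / (2 - 0) = 14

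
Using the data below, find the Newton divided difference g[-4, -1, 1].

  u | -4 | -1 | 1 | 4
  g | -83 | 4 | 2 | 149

g[-4,-1] = (4 - (-83)) / (-1 - (-4)) = 29
g[-1,1] = (2 - 4) / (1 - (-1)) = -1
g[-4,-1,1] = (-1 - 29) / (1 - (-4)) = -6

-6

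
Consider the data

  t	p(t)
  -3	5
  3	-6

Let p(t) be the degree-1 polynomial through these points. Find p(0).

Evaluate each Lagrange basis at t = 0:
L_0(0) = (-3)/[(-6)] = 1/2
L_1(0) = (3)/[(6)] = 1/2
Sum: 5·(1/2) + (-6)·(1/2) = -1/2

-1/2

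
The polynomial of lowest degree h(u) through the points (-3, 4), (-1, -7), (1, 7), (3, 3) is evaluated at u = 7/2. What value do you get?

-749/128

L_0(7/2) = (9/2)·(5/2)·(1/2)/[(-2)·(-4)·(-6)] = -15/128
L_1(7/2) = (13/2)·(5/2)·(1/2)/[(2)·(-2)·(-4)] = 65/128
L_2(7/2) = (13/2)·(9/2)·(1/2)/[(4)·(2)·(-2)] = -117/128
L_3(7/2) = (13/2)·(9/2)·(5/2)/[(6)·(4)·(2)] = 195/128
Sum: 4·(-15/128) + (-7)·(65/128) + 7·(-117/128) + 3·(195/128) = -749/128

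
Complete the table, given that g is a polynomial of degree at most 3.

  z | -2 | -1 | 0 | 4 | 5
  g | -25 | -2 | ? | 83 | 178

3

The 4 known values determine g uniquely (degree ≤ 3).
Evaluate each Lagrange basis at z = 0:
L_0(0) = (1)·(-4)·(-5)/[(-1)·(-6)·(-7)] = -10/21
L_1(0) = (2)·(-4)·(-5)/[(1)·(-5)·(-6)] = 4/3
L_2(0) = (2)·(1)·(-5)/[(6)·(5)·(-1)] = 1/3
L_3(0) = (2)·(1)·(-4)/[(7)·(6)·(1)] = -4/21
Sum: (-25)·(-10/21) + (-2)·(4/3) + 83·(1/3) + 178·(-4/21) = 3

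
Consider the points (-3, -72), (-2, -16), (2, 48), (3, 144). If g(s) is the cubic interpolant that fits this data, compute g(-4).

-192

L_0(-4) = (-2)·(-6)·(-7)/[(-1)·(-5)·(-6)] = 14/5
L_1(-4) = (-1)·(-6)·(-7)/[(1)·(-4)·(-5)] = -21/10
L_2(-4) = (-1)·(-2)·(-7)/[(5)·(4)·(-1)] = 7/10
L_3(-4) = (-1)·(-2)·(-6)/[(6)·(5)·(1)] = -2/5
Sum: (-72)·(14/5) + (-16)·(-21/10) + 48·(7/10) + 144·(-2/5) = -192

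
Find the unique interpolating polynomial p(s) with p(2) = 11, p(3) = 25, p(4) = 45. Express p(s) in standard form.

L_0(s) = (s - 3)(s - 4) / [2] = (1/2)s^2 - (7/2)s + 6
L_1(s) = (s - 2)(s - 4) / [-1] = -s^2 + 6s - 8
L_2(s) = (s - 2)(s - 3) / [2] = (1/2)s^2 - (5/2)s + 3
p(s) = 11·L_0 + 25·L_1 + 45·L_2
  11·L_0(s) = (11/2)s^2 - (77/2)s + 66
  25·L_1(s) = -25s^2 + 150s - 200
  45·L_2(s) = (45/2)s^2 - (225/2)s + 135
Adding term by term: 3s^2 - s + 1

p(s) = 3s^2 - s + 1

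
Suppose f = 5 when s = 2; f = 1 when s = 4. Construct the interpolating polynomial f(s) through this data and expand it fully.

Build the Lagrange basis polynomials:
L_0(s) = (s - 4) / [-2] = -(1/2)s + 2
L_1(s) = (s - 2) / [2] = (1/2)s - 1
f(s) = 5·L_0 + 1·L_1
  5·L_0(s) = -(5/2)s + 10
  1·L_1(s) = (1/2)s - 1
Adding term by term: -2s + 9

f(s) = -2s + 9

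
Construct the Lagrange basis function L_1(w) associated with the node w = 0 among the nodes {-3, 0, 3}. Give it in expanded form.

L_1(w) = -(1/9)w^2 + 1

L_1(w) = (w + 3)(w - 3) / [(3)·(-3)]
       = (w^2 - 9) / (-9)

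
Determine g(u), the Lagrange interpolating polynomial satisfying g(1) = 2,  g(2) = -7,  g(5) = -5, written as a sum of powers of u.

Build the Lagrange basis polynomials:
L_0(u) = (u - 2)(u - 5) / [4] = (1/4)u^2 - (7/4)u + 5/2
L_1(u) = (u - 1)(u - 5) / [-3] = -(1/3)u^2 + 2u - 5/3
L_2(u) = (u - 1)(u - 2) / [12] = (1/12)u^2 - (1/4)u + 1/6
g(u) = 2·L_0 + (-7)·L_1 + (-5)·L_2
  2·L_0(u) = (1/2)u^2 - (7/2)u + 5
  (-7)·L_1(u) = (7/3)u^2 - 14u + 35/3
  (-5)·L_2(u) = -(5/12)u^2 + (5/4)u - 5/6
Adding term by term: (29/12)u^2 - (65/4)u + 95/6

g(u) = (29/12)u^2 - (65/4)u + 95/6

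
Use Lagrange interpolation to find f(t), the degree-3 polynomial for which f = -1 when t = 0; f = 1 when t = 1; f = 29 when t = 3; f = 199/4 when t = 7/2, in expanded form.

f(t) = 2t^3 - 4t^2 + 4t - 1

L_0(t) = (t - 1)(t - 3)(t - 7/2) / [-21/2] = -(2/21)t^3 + (5/7)t^2 - (34/21)t + 1
L_1(t) = t(t - 3)(t - 7/2) / [5] = (1/5)t^3 - (13/10)t^2 + (21/10)t
L_2(t) = t(t - 1)(t - 7/2) / [-3] = -(1/3)t^3 + (3/2)t^2 - (7/6)t
L_3(t) = t(t - 1)(t - 3) / [35/8] = (8/35)t^3 - (32/35)t^2 + (24/35)t
f(t) = (-1)·L_0 + 1·L_1 + 29·L_2 + (199/4)·L_3
  (-1)·L_0(t) = (2/21)t^3 - (5/7)t^2 + (34/21)t - 1
  1·L_1(t) = (1/5)t^3 - (13/10)t^2 + (21/10)t
  29·L_2(t) = -(29/3)t^3 + (87/2)t^2 - (203/6)t
  (199/4)·L_3(t) = (398/35)t^3 - (1592/35)t^2 + (1194/35)t
Adding term by term: 2t^3 - 4t^2 + 4t - 1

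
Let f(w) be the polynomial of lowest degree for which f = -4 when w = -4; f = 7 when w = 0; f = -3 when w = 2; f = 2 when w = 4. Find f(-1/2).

1231/128

Evaluate each Lagrange basis at w = -1/2:
L_0(-1/2) = (-1/2)·(-5/2)·(-9/2)/[(-4)·(-6)·(-8)] = 15/512
L_1(-1/2) = (7/2)·(-5/2)·(-9/2)/[(4)·(-2)·(-4)] = 315/256
L_2(-1/2) = (7/2)·(-1/2)·(-9/2)/[(6)·(2)·(-2)] = -21/64
L_3(-1/2) = (7/2)·(-1/2)·(-5/2)/[(8)·(4)·(2)] = 35/512
Sum: (-4)·(15/512) + 7·(315/256) + (-3)·(-21/64) + 2·(35/512) = 1231/128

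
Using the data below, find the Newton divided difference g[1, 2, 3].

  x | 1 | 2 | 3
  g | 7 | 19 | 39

4

g[1,2] = (19 - 7) / (2 - 1) = 12
g[2,3] = (39 - 19) / (3 - 2) = 20
g[1,2,3] = (20 - 12) / (3 - 1) = 4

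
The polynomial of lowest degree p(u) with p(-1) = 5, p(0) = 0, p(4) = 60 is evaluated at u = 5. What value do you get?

95

Evaluate each Lagrange basis at u = 5:
L_0(5) = (5)·(1)/[(-1)·(-5)] = 1
L_1(5) = (6)·(1)/[(1)·(-4)] = -3/2
L_2(5) = (6)·(5)/[(5)·(4)] = 3/2
Sum: 5·(1) + 0 + 60·(3/2) = 95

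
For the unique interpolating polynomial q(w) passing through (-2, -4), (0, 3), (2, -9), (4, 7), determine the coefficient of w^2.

-19/8

L_0(w) = w(w - 2)(w - 4) / [-48] = -(1/48)w^3 + (1/8)w^2 - (1/6)w
L_1(w) = (w + 2)(w - 2)(w - 4) / [16] = (1/16)w^3 - (1/4)w^2 - (1/4)w + 1
L_2(w) = (w + 2)w(w - 4) / [-16] = -(1/16)w^3 + (1/8)w^2 + (1/2)w
L_3(w) = (w + 2)w(w - 2) / [48] = (1/48)w^3 - (1/12)w
q(w) = (-4)·L_0 + 3·L_1 + (-9)·L_2 + 7·L_3
Only the coefficient of w^2 is needed; take it from each L_i and combine:
(-4)·(1/8) + 3·(-1/4) + (-9)·(1/8) + 7·(0) = -19/8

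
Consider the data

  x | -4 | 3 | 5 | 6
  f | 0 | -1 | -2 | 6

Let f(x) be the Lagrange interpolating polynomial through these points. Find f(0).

Evaluate each Lagrange basis at x = 0:
L_0(0) = (-3)·(-5)·(-6)/[(-7)·(-9)·(-10)] = 1/7
L_1(0) = (4)·(-5)·(-6)/[(7)·(-2)·(-3)] = 20/7
L_2(0) = (4)·(-3)·(-6)/[(9)·(2)·(-1)] = -4
L_3(0) = (4)·(-3)·(-5)/[(10)·(3)·(1)] = 2
Sum: 0 + (-1)·(20/7) + (-2)·(-4) + 6·(2) = 120/7

120/7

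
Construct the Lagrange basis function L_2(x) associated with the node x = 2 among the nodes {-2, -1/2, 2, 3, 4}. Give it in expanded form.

L_2(x) = (x + 2)(x + 1/2)(x - 3)(x - 4) / [(4)·(5/2)·(-1)·(-2)]
       = (x^4 - (9/2)x^3 - (9/2)x^2 + 23x + 12) / (20)

L_2(x) = (1/20)x^4 - (9/40)x^3 - (9/40)x^2 + (23/20)x + 3/5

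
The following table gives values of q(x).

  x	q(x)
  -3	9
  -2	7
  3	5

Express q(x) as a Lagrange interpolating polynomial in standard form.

L_0(x) = (x + 2)(x - 3) / [6] = (1/6)x^2 - (1/6)x - 1
L_1(x) = (x + 3)(x - 3) / [-5] = -(1/5)x^2 + 9/5
L_2(x) = (x + 3)(x + 2) / [30] = (1/30)x^2 + (1/6)x + 1/5
q(x) = 9·L_0 + 7·L_1 + 5·L_2
  9·L_0(x) = (3/2)x^2 - (3/2)x - 9
  7·L_1(x) = -(7/5)x^2 + 63/5
  5·L_2(x) = (1/6)x^2 + (5/6)x + 1
Adding term by term: (4/15)x^2 - (2/3)x + 23/5

q(x) = (4/15)x^2 - (2/3)x + 23/5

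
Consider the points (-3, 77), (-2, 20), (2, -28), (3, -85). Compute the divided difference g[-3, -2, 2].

9

g[-3,-2] = (20 - 77) / (-2 - (-3)) = -57
g[-2,2] = (-28 - 20) / (2 - (-2)) = -12
g[-3,-2,2] = (-12 - (-57)) / (2 - (-3)) = 9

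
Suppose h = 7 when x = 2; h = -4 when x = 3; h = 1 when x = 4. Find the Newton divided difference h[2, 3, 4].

h[2,3] = (-4 - 7) / (3 - 2) = -11
h[3,4] = (1 - (-4)) / (4 - 3) = 5
h[2,3,4] = (5 - (-11)) / (4 - 2) = 8

8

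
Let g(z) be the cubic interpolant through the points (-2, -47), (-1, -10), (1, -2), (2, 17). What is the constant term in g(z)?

Build the Lagrange basis polynomials:
L_0(z) = (z + 1)(z - 1)(z - 2) / [-12] = -(1/12)z^3 + (1/6)z^2 + (1/12)z - 1/6
L_1(z) = (z + 2)(z - 1)(z - 2) / [6] = (1/6)z^3 - (1/6)z^2 - (2/3)z + 2/3
L_2(z) = (z + 2)(z + 1)(z - 2) / [-6] = -(1/6)z^3 - (1/6)z^2 + (2/3)z + 2/3
L_3(z) = (z + 2)(z + 1)(z - 1) / [12] = (1/12)z^3 + (1/6)z^2 - (1/12)z - 1/6
g(z) = (-47)·L_0 + (-10)·L_1 + (-2)·L_2 + 17·L_3
Only the constant term is needed; take it from each L_i and combine:
(-47)·(-1/6) + (-10)·(2/3) + (-2)·(2/3) + 17·(-1/6) = -3

-3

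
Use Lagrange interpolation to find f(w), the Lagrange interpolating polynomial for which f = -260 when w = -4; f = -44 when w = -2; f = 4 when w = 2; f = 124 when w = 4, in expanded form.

f(w) = 3w^3 - 4w^2 - 4

Build the Lagrange basis polynomials:
L_0(w) = (w + 2)(w - 2)(w - 4) / [-96] = -(1/96)w^3 + (1/24)w^2 + (1/24)w - 1/6
L_1(w) = (w + 4)(w - 2)(w - 4) / [48] = (1/48)w^3 - (1/24)w^2 - (1/3)w + 2/3
L_2(w) = (w + 4)(w + 2)(w - 4) / [-48] = -(1/48)w^3 - (1/24)w^2 + (1/3)w + 2/3
L_3(w) = (w + 4)(w + 2)(w - 2) / [96] = (1/96)w^3 + (1/24)w^2 - (1/24)w - 1/6
f(w) = (-260)·L_0 + (-44)·L_1 + 4·L_2 + 124·L_3
  (-260)·L_0(w) = (65/24)w^3 - (65/6)w^2 - (65/6)w + 130/3
  (-44)·L_1(w) = -(11/12)w^3 + (11/6)w^2 + (44/3)w - 88/3
  4·L_2(w) = -(1/12)w^3 - (1/6)w^2 + (4/3)w + 8/3
  124·L_3(w) = (31/24)w^3 + (31/6)w^2 - (31/6)w - 62/3
Adding term by term: 3w^3 - 4w^2 - 4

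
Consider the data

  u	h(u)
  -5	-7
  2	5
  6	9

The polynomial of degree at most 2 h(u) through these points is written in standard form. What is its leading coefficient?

Build the Lagrange basis polynomials:
L_0(u) = (u - 2)(u - 6) / [77] = (1/77)u^2 - (8/77)u + 12/77
L_1(u) = (u + 5)(u - 6) / [-28] = -(1/28)u^2 + (1/28)u + 15/14
L_2(u) = (u + 5)(u - 2) / [44] = (1/44)u^2 + (3/44)u - 5/22
h(u) = (-7)·L_0 + 5·L_1 + 9·L_2
Only the coefficient of u^2 is needed; take it from each L_i and combine:
(-7)·(1/77) + 5·(-1/28) + 9·(1/44) = -5/77

-5/77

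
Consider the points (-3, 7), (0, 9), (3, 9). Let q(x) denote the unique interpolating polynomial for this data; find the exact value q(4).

77/9

L_0(4) = (4)·(1)/[(-3)·(-6)] = 2/9
L_1(4) = (7)·(1)/[(3)·(-3)] = -7/9
L_2(4) = (7)·(4)/[(6)·(3)] = 14/9
Sum: 7·(2/9) + 9·(-7/9) + 9·(14/9) = 77/9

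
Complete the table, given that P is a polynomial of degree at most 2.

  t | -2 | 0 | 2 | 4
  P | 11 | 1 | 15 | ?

53

The 3 known values determine P uniquely (degree ≤ 2).
Evaluate each Lagrange basis at t = 4:
L_0(4) = (4)·(2)/[(-2)·(-4)] = 1
L_1(4) = (6)·(2)/[(2)·(-2)] = -3
L_2(4) = (6)·(4)/[(4)·(2)] = 3
Sum: 11·(1) + 1·(-3) + 15·(3) = 53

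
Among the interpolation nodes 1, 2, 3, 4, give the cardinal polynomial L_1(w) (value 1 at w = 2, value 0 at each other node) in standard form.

L_1(w) = (w - 1)(w - 3)(w - 4) / [(1)·(-1)·(-2)]
       = (w^3 - 8w^2 + 19w - 12) / (2)

L_1(w) = (1/2)w^3 - 4w^2 + (19/2)w - 6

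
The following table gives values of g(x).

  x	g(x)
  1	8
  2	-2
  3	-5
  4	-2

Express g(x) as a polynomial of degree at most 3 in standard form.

g(x) = -(1/6)x^3 + (9/2)x^2 - (67/3)x + 26

L_0(x) = (x - 2)(x - 3)(x - 4) / [-6] = -(1/6)x^3 + (3/2)x^2 - (13/3)x + 4
L_1(x) = (x - 1)(x - 3)(x - 4) / [2] = (1/2)x^3 - 4x^2 + (19/2)x - 6
L_2(x) = (x - 1)(x - 2)(x - 4) / [-2] = -(1/2)x^3 + (7/2)x^2 - 7x + 4
L_3(x) = (x - 1)(x - 2)(x - 3) / [6] = (1/6)x^3 - x^2 + (11/6)x - 1
g(x) = 8·L_0 + (-2)·L_1 + (-5)·L_2 + (-2)·L_3
  8·L_0(x) = -(4/3)x^3 + 12x^2 - (104/3)x + 32
  (-2)·L_1(x) = -x^3 + 8x^2 - 19x + 12
  (-5)·L_2(x) = (5/2)x^3 - (35/2)x^2 + 35x - 20
  (-2)·L_3(x) = -(1/3)x^3 + 2x^2 - (11/3)x + 2
Adding term by term: -(1/6)x^3 + (9/2)x^2 - (67/3)x + 26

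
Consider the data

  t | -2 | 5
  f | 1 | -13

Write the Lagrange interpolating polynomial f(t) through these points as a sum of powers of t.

f(t) = -2t - 3

Build the Lagrange basis polynomials:
L_0(t) = (t - 5) / [-7] = -(1/7)t + 5/7
L_1(t) = (t + 2) / [7] = (1/7)t + 2/7
f(t) = 1·L_0 + (-13)·L_1
  1·L_0(t) = -(1/7)t + 5/7
  (-13)·L_1(t) = -(13/7)t - 26/7
Adding term by term: -2t - 3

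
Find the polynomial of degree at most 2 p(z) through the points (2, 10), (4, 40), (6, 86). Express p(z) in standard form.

Build the Lagrange basis polynomials:
L_0(z) = (z - 4)(z - 6) / [8] = (1/8)z^2 - (5/4)z + 3
L_1(z) = (z - 2)(z - 6) / [-4] = -(1/4)z^2 + 2z - 3
L_2(z) = (z - 2)(z - 4) / [8] = (1/8)z^2 - (3/4)z + 1
p(z) = 10·L_0 + 40·L_1 + 86·L_2
  10·L_0(z) = (5/4)z^2 - (25/2)z + 30
  40·L_1(z) = -10z^2 + 80z - 120
  86·L_2(z) = (43/4)z^2 - (129/2)z + 86
Adding term by term: 2z^2 + 3z - 4

p(z) = 2z^2 + 3z - 4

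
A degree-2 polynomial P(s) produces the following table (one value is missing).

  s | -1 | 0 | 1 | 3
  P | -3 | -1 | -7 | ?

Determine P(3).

-43

The 3 known values determine P uniquely (degree ≤ 2).
L_0(3) = (3)·(2)/[(-1)·(-2)] = 3
L_1(3) = (4)·(2)/[(1)·(-1)] = -8
L_2(3) = (4)·(3)/[(2)·(1)] = 6
Sum: (-3)·(3) + (-1)·(-8) + (-7)·(6) = -43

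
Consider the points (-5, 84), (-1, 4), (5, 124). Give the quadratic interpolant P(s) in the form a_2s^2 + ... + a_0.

P(s) = 4s^2 + 4s + 4

L_0(s) = (s + 1)(s - 5) / [40] = (1/40)s^2 - (1/10)s - 1/8
L_1(s) = (s + 5)(s - 5) / [-24] = -(1/24)s^2 + 25/24
L_2(s) = (s + 5)(s + 1) / [60] = (1/60)s^2 + (1/10)s + 1/12
P(s) = 84·L_0 + 4·L_1 + 124·L_2
  84·L_0(s) = (21/10)s^2 - (42/5)s - 21/2
  4·L_1(s) = -(1/6)s^2 + 25/6
  124·L_2(s) = (31/15)s^2 + (62/5)s + 31/3
Adding term by term: 4s^2 + 4s + 4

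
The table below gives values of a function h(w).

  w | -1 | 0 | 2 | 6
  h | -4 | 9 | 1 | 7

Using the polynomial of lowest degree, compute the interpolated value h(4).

L_0(4) = (4)·(2)·(-2)/[(-1)·(-3)·(-7)] = 16/21
L_1(4) = (5)·(2)·(-2)/[(1)·(-2)·(-6)] = -5/3
L_2(4) = (5)·(4)·(-2)/[(3)·(2)·(-4)] = 5/3
L_3(4) = (5)·(4)·(2)/[(7)·(6)·(4)] = 5/21
Sum: (-4)·(16/21) + 9·(-5/3) + 1·(5/3) + 7·(5/21) = -103/7

-103/7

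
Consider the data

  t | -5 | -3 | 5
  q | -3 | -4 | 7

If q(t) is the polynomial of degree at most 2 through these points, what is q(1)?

-3/2

Evaluate each Lagrange basis at t = 1:
L_0(1) = (4)·(-4)/[(-2)·(-10)] = -4/5
L_1(1) = (6)·(-4)/[(2)·(-8)] = 3/2
L_2(1) = (6)·(4)/[(10)·(8)] = 3/10
Sum: (-3)·(-4/5) + (-4)·(3/2) + 7·(3/10) = -3/2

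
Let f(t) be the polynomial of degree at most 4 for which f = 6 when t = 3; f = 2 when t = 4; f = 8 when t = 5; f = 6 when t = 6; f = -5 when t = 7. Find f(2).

55

Evaluate each Lagrange basis at t = 2:
L_0(2) = (-2)·(-3)·(-4)·(-5)/[(-1)·(-2)·(-3)·(-4)] = 5
L_1(2) = (-1)·(-3)·(-4)·(-5)/[(1)·(-1)·(-2)·(-3)] = -10
L_2(2) = (-1)·(-2)·(-4)·(-5)/[(2)·(1)·(-1)·(-2)] = 10
L_3(2) = (-1)·(-2)·(-3)·(-5)/[(3)·(2)·(1)·(-1)] = -5
L_4(2) = (-1)·(-2)·(-3)·(-4)/[(4)·(3)·(2)·(1)] = 1
Sum: 6·(5) + 2·(-10) + 8·(10) + 6·(-5) + (-5)·(1) = 55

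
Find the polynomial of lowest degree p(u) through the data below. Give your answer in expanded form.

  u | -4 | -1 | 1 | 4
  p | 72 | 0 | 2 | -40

Newton's divided differences:
p[-4,-1] = (0 - 72) / (-1 - (-4)) = -24
p[-1,1] = (2 - 0) / (1 - (-1)) = 1
p[1,4] = (-40 - 2) / (4 - 1) = -14
p[-4,-1,1] = (1 - (-24)) / (1 - (-4)) = 5
p[-1,1,4] = (-14 - 1) / (4 - (-1)) = -3
p[-4,-1,1,4] = (-3 - 5) / (4 - (-4)) = -1
p(u) = 72 + (-24)·(u + 4) + 5·(u + 4)(u + 1) + (-1)·(u + 4)(u + 1)(u - 1)
Expanding: p(u) = -u^3 + u^2 + 2u

p(u) = -u^3 + u^2 + 2u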